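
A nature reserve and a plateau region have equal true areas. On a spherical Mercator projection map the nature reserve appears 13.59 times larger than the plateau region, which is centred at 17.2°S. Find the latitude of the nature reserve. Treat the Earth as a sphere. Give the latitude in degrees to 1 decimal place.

75.0°

For equal true areas on Mercator, apparent areas scale as sec²φ, so the ratio is cos²φ₂ / cos²φ₁.
cos²φ₂ / cos²φ₁ = 13.59  ⇒  cos φ₁ = cos 17.2° / √13.59 = 0.9553/3.686 = 0.2591.
φ₁ = arccos(0.2591) ≈ 75.0°.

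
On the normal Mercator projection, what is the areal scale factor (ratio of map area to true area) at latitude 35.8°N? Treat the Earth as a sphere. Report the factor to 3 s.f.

1.52

For Mercator, h = k = sec φ (a conformal cylindrical projection has a single point scale, 1/cos φ).
Areal scale = k² = sec²φ = 1/cos²(35.8°) = 1/0.8111² = 1.520.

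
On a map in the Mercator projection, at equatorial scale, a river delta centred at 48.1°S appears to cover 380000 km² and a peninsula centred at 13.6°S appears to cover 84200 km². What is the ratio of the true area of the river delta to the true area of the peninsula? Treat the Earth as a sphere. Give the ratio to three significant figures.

2.13

Since Mercator area scale is 1/cos²φ, the true area equals the apparent area multiplied by cos²φ.
True area of river delta: 380000 × cos²(48.1°) = 380000 × 0.4460 = 169500 km².
True area of peninsula: 84200 × cos²(13.6°) = 84200 × 0.9447 = 79540 km².
Ratio = 169500 / 79540 ≈ 2.13.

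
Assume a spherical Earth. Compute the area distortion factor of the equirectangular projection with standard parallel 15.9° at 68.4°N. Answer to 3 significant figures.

The equidistant cylindrical projection with φ₀ = 15.9° has h = 1 (meridians true) and k = cos φ₀ / cos φ along parallels.
Areal scale = h·k = 1 × cos φ₀ / cos φ; at 68.4°, h = 1.000, k = 2.613, so h·k = 2.613.

2.61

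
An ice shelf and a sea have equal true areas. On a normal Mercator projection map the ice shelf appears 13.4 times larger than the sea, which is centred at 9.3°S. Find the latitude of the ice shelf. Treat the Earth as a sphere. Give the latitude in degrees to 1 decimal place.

On Mercator, (apparent₁)/(apparent₂) = sec²φ₁ / sec²φ₂ when true areas are equal.
cos²φ₂ / cos²φ₁ = 13.4  ⇒  cos φ₁ = cos 9.3° / √13.4 = 0.9869/3.661 = 0.2696.
φ₁ = arccos(0.2696) ≈ 74.4°.

74.4°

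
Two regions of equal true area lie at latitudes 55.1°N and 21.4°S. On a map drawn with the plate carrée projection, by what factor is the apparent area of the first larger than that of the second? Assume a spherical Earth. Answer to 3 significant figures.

For the equirectangular projection with φ₀ = 0 (plate carrée), h = 1 along meridians and k = sec φ along parallels.
Areal scale at 55.1°: h·k = 1.000 × 1.748 = 1.748.
Areal scale at 21.4°: h·k = 1.000 × 1.074 = 1.074.
Ratio = 1.748/1.074 ≈ 1.63.

1.63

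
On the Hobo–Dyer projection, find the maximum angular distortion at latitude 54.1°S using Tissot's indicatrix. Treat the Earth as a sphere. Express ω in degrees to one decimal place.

Hobo–Dyer is a cylindrical equal-area projection with standard parallels at ±37.5°. Cylindrical equal-area (φ₀ = 37.5°): h = cos φ / cos 37.5° along meridians, k = cos 37.5° / cos φ along parallels; h·k = 1.
At 54.1°: h = 0.7391, k = 1.353; principal scales a = 1.353, b = 0.7391.
sin(ω/2) = (a − b)/(a + b) = 0.6139/2.092 = 0.2934, so ω = 2 arcsin(0.2934) ≈ 34.1°.

34.1°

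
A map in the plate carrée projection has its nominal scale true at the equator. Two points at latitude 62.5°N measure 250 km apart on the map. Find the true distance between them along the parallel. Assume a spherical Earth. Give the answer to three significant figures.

115 km

Plate carrée maps x = Rλ, y = Rφ. The meridian scale is h = 1 and the parallel scale is k = 1/cos φ = sec φ.
Along the parallel at 62.5°, map distances are exaggerated by k = sec 62.5° = 2.166.
True distance = 250 / 2.166 = 250 × cos 62.5° ≈ 115 km.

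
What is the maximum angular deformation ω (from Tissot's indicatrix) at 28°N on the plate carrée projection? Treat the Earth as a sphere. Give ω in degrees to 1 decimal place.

In the plate carrée (x = Rλ, y = Rφ), meridians are true-scale (h = 1) and parallels are stretched by k = sec φ.
At 28°: h = 1.000, k = 1.133; principal scales a = 1.133, b = 1.000.
sin(ω/2) = (a − b)/(a + b) = 0.1326/2.133 = 0.06216, so ω = 2 arcsin(0.06216) ≈ 7.1°.

7.1°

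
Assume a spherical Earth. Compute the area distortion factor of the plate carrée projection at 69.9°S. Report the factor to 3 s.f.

In the plate carrée (x = Rλ, y = Rφ), meridians are true-scale (h = 1) and parallels are stretched by k = sec φ.
Areal scale = h·k = 1 × sec φ; at 69.9°, h = 1.000, k = 2.910, so h·k = 2.910.

2.91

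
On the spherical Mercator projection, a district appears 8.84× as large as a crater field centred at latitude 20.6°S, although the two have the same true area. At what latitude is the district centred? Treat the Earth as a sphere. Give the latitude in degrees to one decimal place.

Mercator areal scale is sec²φ, so apparent-area ratio = sec²φ₁ / sec²φ₂ = cos²φ₂ / cos²φ₁.
cos²φ₂ / cos²φ₁ = 8.84  ⇒  cos φ₁ = cos 20.6° / √8.84 = 0.9361/2.973 = 0.3148.
φ₁ = arccos(0.3148) ≈ 71.6°.

71.6°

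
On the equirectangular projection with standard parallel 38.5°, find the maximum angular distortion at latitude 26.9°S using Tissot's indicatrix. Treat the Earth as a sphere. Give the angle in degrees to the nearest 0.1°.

In the equirectangular projection with standard parallel φ₀ = 38.5° (x = Rλ cos φ₀, y = Rφ), meridians are true-scale (h = 1) and the parallel scale is k = cos φ₀ / cos φ.
At 26.9°: h = 1.000, k = 0.8776; principal scales a = 1.000, b = 0.8776.
sin(ω/2) = (a − b)/(a + b) = 0.1224/1.878 = 0.06521, so ω = 2 arcsin(0.06521) ≈ 7.5°.

7.5°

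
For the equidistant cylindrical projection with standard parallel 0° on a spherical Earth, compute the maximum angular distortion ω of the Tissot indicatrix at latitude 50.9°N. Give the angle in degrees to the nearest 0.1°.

26.2°

Plate carrée maps x = Rλ, y = Rφ. The meridian scale is h = 1 and the parallel scale is k = 1/cos φ = sec φ.
At 50.9°: h = 1.000, k = 1.586; principal scales a = 1.586, b = 1.000.
sin(ω/2) = (a − b)/(a + b) = 0.5856/2.586 = 0.2265, so ω = 2 arcsin(0.2265) ≈ 26.2°.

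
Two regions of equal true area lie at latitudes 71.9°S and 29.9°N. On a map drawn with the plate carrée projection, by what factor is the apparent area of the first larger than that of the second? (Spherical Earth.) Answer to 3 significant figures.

In the plate carrée (x = Rλ, y = Rφ), meridians are true-scale (h = 1) and parallels are stretched by k = sec φ.
Areal scale at 71.9°: h·k = 1.000 × 3.219 = 3.219.
Areal scale at 29.9°: h·k = 1.000 × 1.154 = 1.154.
Ratio = 3.219/1.154 ≈ 2.79.

2.79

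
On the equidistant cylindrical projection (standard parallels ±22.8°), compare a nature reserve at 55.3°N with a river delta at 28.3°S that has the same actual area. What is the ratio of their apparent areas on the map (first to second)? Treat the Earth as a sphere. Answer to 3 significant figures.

The equidistant cylindrical projection with φ₀ = 22.8° has h = 1 (meridians true) and k = cos φ₀ / cos φ along parallels.
Areal scale at 55.3°: h·k = 1.000 × 1.619 = 1.619.
Areal scale at 28.3°: h·k = 1.000 × 1.047 = 1.047.
Ratio = 1.619/1.047 ≈ 1.55.

1.55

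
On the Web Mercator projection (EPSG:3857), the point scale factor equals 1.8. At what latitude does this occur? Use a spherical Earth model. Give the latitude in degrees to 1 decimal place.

56.3°

Mercator scale is k = sec φ = 1/cos φ.
1/cos φ = 1.8  ⇒  cos φ = 0.5556  ⇒  φ = arccos(0.5556) ≈ 56.3°.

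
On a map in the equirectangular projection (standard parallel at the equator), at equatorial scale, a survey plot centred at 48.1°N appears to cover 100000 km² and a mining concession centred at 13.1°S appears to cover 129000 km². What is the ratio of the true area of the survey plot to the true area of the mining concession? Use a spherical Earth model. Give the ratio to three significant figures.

0.532

Plate carrée has h = 1 and k = sec φ, giving areal scale sec φ; true area = (apparent area) · cos φ.
True area of survey plot: 100000 × cos(48.1°) = 100000 × 0.6678 = 66780 km².
True area of mining concession: 129000 × cos(13.1°) = 129000 × 0.9740 = 125600 km².
Ratio = 66780 / 125600 ≈ 0.532.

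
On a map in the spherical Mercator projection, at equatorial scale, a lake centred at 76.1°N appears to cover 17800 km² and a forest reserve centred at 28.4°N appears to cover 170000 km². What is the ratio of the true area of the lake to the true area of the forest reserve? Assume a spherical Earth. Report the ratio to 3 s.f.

0.00781

Mercator's areal exaggeration is sec²φ; hence true area = (apparent area) · cos²φ.
True area of lake: 17800 × cos²(76.1°) = 17800 × 0.05771 = 1027 km².
True area of forest reserve: 170000 × cos²(28.4°) = 170000 × 0.7738 = 131500 km².
Ratio = 1027 / 131500 ≈ 0.00781.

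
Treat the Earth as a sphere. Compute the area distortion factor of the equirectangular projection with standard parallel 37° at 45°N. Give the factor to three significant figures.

1.13

With standard parallel φ₀ = 37°, the equirectangular projection gives x = Rλ cos φ₀, y = Rφ, so h = 1 and k = cos 37° / cos φ.
Areal scale = h·k = 1 × cos φ₀ / cos φ; at 45°, h = 1.000, k = 1.129, so h·k = 1.129.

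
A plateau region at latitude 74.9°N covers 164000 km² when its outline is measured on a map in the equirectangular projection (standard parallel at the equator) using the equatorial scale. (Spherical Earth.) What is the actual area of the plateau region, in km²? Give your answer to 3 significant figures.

Plate carrée maps x = Rλ, y = Rφ. The meridian scale is h = 1 and the parallel scale is k = 1/cos φ = sec φ.
Areal scale = h·k = 1 × sec φ; at 74.9°, h = 1.000, k = 3.839, so h·k = 3.839.
True area = apparent / (areal scale) = 164000 / 3.839 ≈ 42700 km².

42700 km²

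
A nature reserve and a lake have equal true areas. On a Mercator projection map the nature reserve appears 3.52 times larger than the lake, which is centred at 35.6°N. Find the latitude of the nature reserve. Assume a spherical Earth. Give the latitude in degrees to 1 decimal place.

64.3°

For equal true areas on Mercator, apparent areas scale as sec²φ, so the ratio is cos²φ₂ / cos²φ₁.
cos²φ₂ / cos²φ₁ = 3.52  ⇒  cos φ₁ = cos 35.6° / √3.52 = 0.8131/1.876 = 0.4334.
φ₁ = arccos(0.4334) ≈ 64.3°.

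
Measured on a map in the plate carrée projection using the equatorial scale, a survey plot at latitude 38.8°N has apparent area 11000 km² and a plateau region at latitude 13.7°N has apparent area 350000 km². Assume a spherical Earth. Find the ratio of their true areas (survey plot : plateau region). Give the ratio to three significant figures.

0.0252

Plate carrée has h = 1 and k = sec φ, giving areal scale sec φ; true area = (apparent area) · cos φ.
True area of survey plot: 11000 × cos(38.8°) = 11000 × 0.7793 = 8573 km².
True area of plateau region: 350000 × cos(13.7°) = 350000 × 0.9715 = 340000 km².
Ratio = 8573 / 340000 ≈ 0.0252.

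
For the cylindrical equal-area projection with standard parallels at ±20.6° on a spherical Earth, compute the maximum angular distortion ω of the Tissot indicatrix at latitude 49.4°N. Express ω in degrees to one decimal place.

A cylindrical equal-area projection with standard parallel φ₀ has meridian scale h = cos φ / cos φ₀ and parallel scale k = cos φ₀ / cos φ (so areas are preserved, h·k = 1).
At 49.4°: h = 0.6952, k = 1.438; principal scales a = 1.438, b = 0.6952.
sin(ω/2) = (a − b)/(a + b) = 0.7432/2.134 = 0.3483, so ω = 2 arcsin(0.3483) ≈ 40.8°.

40.8°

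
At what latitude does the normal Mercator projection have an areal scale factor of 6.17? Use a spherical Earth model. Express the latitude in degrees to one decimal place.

66.3°

Mercator areal scale is sec²φ.
sec²φ = 6.17  ⇒  cos²φ = 0.1621  ⇒  cos φ = 0.4026.
φ = arccos(0.4026) ≈ 66.3°.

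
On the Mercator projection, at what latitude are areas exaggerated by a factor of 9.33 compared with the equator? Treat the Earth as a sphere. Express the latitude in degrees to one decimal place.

Mercator areal scale is sec²φ.
sec²φ = 9.33  ⇒  cos²φ = 0.1072  ⇒  cos φ = 0.3274.
φ = arccos(0.3274) ≈ 70.9°.

70.9°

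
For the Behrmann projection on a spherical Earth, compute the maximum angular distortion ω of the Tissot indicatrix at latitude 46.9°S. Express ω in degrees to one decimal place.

26.9°

Behrmann is a cylindrical equal-area projection with standard parallels at ±30°. A cylindrical equal-area projection with standard parallel φ₀ has meridian scale h = cos φ / cos φ₀ and parallel scale k = cos φ₀ / cos φ (so areas are preserved, h·k = 1).
At 46.9°: h = 0.7890, k = 1.267; principal scales a = 1.267, b = 0.7890.
sin(ω/2) = (a − b)/(a + b) = 0.4785/2.056 = 0.2327, so ω = 2 arcsin(0.2327) ≈ 26.9°.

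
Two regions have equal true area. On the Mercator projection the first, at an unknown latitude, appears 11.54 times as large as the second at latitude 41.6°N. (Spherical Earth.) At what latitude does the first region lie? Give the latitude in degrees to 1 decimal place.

Mercator areal scale is sec²φ, so apparent-area ratio = sec²φ₁ / sec²φ₂ = cos²φ₂ / cos²φ₁.
cos²φ₂ / cos²φ₁ = 11.54  ⇒  cos φ₁ = cos 41.6° / √11.54 = 0.7478/3.397 = 0.2201.
φ₁ = arccos(0.2201) ≈ 77.3°.

77.3°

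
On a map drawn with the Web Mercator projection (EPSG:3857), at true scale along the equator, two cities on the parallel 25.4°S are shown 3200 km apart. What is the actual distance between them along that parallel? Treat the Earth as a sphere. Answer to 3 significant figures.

2890 km

Mercator is conformal, so the point scale is isotropic: h = k = sec φ = 1/cos φ.
Along the parallel at 25.4°, map distances are exaggerated by k = sec 25.4° = 1.107.
True distance = 3200 / 1.107 = 3200 × cos 25.4° ≈ 2890 km.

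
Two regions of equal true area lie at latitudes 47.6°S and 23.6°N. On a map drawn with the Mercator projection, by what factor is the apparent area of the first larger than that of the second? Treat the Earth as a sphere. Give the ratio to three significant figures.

On Mercator, area is exaggerated by sec²φ = 1/cos²φ.
At 47.6°: sec²(47.6°) = 1/0.6743² = 2.199.
At 23.6°: sec²(23.6°) = 1/0.9164² = 1.191.
Ratio = 2.199/1.191 = cos²(23.6°)/cos²(47.6°) ≈ 1.85.

1.85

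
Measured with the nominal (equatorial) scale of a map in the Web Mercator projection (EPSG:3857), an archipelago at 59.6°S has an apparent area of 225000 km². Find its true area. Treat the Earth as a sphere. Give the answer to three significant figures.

For Mercator, h = k = sec φ (a conformal cylindrical projection has a single point scale, 1/cos φ).
Areal scale = k² = sec²φ = 1/cos²(59.6°) = 1/0.5060² = 3.905.
True area = apparent / (areal scale) = 225000 / 3.905 ≈ 57600 km².

57600 km²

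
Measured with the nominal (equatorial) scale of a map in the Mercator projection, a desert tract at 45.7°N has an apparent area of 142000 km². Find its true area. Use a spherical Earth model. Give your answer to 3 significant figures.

69300 km²

The Mercator projection is conformal; its linear scale factor is the same in every direction and equals sec φ = 1/cos φ.
Areal scale = k² = sec²φ = 1/cos²(45.7°) = 1/0.6984² = 2.050.
True area = apparent / (areal scale) = 142000 / 2.050 ≈ 69300 km².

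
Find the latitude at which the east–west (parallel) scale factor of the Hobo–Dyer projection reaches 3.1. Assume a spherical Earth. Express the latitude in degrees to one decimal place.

The Hobo–Dyer projection is cylindrical equal-area with φ₀ = 37.5°. For cylindrical equal-area with standard parallel φ₀, h = cos φ / cos φ₀ and k = cos φ₀ / cos φ, so h·k = 1.
k = cos φ₀ / cos φ = 3.1  ⇒  cos φ = cos 37.5° / 3.1 = 0.2559.
φ = arccos(0.2559) ≈ 75.2°.

75.2°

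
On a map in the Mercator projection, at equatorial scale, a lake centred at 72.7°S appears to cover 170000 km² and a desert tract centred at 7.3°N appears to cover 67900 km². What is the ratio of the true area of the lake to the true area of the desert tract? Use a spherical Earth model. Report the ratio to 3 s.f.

0.225

On Mercator the areal scale is sec²φ, so true area = apparent × cos²φ.
True area of lake: 170000 × cos²(72.7°) = 170000 × 0.08843 = 15030 km².
True area of desert tract: 67900 × cos²(7.3°) = 67900 × 0.9839 = 66800 km².
Ratio = 15030 / 66800 ≈ 0.225.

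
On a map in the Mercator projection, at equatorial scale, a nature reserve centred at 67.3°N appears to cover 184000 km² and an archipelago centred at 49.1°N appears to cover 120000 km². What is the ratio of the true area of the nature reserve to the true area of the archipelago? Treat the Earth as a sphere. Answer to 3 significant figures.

0.533

Mercator's areal exaggeration is sec²φ; hence true area = (apparent area) · cos²φ.
True area of nature reserve: 184000 × cos²(67.3°) = 184000 × 0.1489 = 27400 km².
True area of archipelago: 120000 × cos²(49.1°) = 120000 × 0.4287 = 51440 km².
Ratio = 27400 / 51440 ≈ 0.533.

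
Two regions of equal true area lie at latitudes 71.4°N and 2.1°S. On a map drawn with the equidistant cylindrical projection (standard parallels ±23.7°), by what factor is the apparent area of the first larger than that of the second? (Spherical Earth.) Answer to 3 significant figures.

3.13

With standard parallel φ₀ = 23.7°, the equirectangular projection gives x = Rλ cos φ₀, y = Rφ, so h = 1 and k = cos 23.7° / cos φ.
Areal scale at 71.4°: h·k = 1.000 × 2.871 = 2.871.
Areal scale at 2.1°: h·k = 1.000 × 0.9163 = 0.9163.
Ratio = 2.871/0.9163 ≈ 3.13.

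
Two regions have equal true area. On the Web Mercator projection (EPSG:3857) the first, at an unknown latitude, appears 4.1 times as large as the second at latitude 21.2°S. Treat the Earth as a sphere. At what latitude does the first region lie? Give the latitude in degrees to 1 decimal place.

For equal true areas on Mercator, apparent areas scale as sec²φ, so the ratio is cos²φ₂ / cos²φ₁.
cos²φ₂ / cos²φ₁ = 4.1  ⇒  cos φ₁ = cos 21.2° / √4.1 = 0.9323/2.025 = 0.4604.
φ₁ = arccos(0.4604) ≈ 62.6°.

62.6°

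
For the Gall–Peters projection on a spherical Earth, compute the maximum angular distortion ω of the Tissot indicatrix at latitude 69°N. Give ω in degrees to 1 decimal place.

72.5°

The Gall–Peters projection is cylindrical equal-area with φ₀ = 45°. Cylindrical equal-area (φ₀ = 45°): h = cos φ / cos 45° along meridians, k = cos 45° / cos φ along parallels; h·k = 1.
At 69°: h = 0.5068, k = 1.973; principal scales a = 1.973, b = 0.5068.
sin(ω/2) = (a − b)/(a + b) = 1.466/2.480 = 0.5913, so ω = 2 arcsin(0.5913) ≈ 72.5°.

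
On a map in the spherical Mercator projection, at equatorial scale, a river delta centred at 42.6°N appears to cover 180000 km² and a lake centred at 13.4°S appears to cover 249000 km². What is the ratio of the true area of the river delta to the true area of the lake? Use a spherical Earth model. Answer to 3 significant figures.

Mercator's areal exaggeration is sec²φ; hence true area = (apparent area) · cos²φ.
True area of river delta: 180000 × cos²(42.6°) = 180000 × 0.5418 = 97530 km².
True area of lake: 249000 × cos²(13.4°) = 249000 × 0.9463 = 235600 km².
Ratio = 97530 / 235600 ≈ 0.414.

0.414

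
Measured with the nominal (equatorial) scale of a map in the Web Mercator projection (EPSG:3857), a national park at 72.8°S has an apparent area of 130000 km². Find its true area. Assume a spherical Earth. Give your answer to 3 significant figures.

The Mercator projection is conformal; its linear scale factor is the same in every direction and equals sec φ = 1/cos φ.
Areal scale = k² = sec²φ = 1/cos²(72.8°) = 1/0.2957² = 11.44.
True area = apparent / (areal scale) = 130000 / 11.44 ≈ 11400 km².

11400 km²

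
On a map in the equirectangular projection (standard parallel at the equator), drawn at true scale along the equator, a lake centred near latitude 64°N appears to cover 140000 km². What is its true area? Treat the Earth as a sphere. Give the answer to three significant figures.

In the plate carrée (x = Rλ, y = Rφ), meridians are true-scale (h = 1) and parallels are stretched by k = sec φ.
Areal scale = h·k = 1 × sec φ; at 64°, h = 1.000, k = 2.281, so h·k = 2.281.
True area = apparent / (areal scale) = 140000 / 2.281 ≈ 61400 km².

61400 km²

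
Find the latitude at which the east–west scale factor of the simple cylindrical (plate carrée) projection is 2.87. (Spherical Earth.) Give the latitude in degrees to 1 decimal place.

Plate carrée: h = 1, k = sec φ along parallels.
sec φ = 2.87  ⇒  cos φ = 0.3484  ⇒  φ ≈ 69.6°.

69.6°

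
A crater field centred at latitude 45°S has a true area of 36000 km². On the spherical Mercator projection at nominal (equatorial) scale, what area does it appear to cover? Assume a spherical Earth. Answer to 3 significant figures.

Mercator is conformal, so the point scale is isotropic: h = k = sec φ = 1/cos φ.
Areal scale = k² = sec²φ = 1/cos²(45°) = 1/0.7071² = 2.000.
Apparent area = 36000 × 2.000 ≈ 72000 km².

72000 km²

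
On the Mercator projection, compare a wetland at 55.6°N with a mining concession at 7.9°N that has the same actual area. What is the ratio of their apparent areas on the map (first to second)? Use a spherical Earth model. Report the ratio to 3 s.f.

3.07

Mercator is conformal with k = sec φ, so areal scale = k² = sec²φ.
At 55.6°: sec²(55.6°) = 1/0.5650² = 3.133.
At 7.9°: sec²(7.9°) = 1/0.9905² = 1.019.
Ratio = 3.133/1.019 = cos²(7.9°)/cos²(55.6°) ≈ 3.07.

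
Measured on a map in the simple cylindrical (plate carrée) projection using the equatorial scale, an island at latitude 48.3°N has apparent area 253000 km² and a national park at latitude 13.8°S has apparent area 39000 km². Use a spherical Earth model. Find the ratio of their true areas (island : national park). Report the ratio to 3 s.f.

On the plate carrée, areal scale = h·k = 1 × sec φ, so true area = apparent × cos φ.
True area of island: 253000 × cos(48.3°) = 253000 × 0.6652 = 168300 km².
True area of national park: 39000 × cos(13.8°) = 39000 × 0.9711 = 37870 km².
Ratio = 168300 / 37870 ≈ 4.44.

4.44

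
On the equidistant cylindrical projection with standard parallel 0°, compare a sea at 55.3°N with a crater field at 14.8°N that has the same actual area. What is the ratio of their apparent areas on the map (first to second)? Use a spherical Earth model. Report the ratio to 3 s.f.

1.70

For the equirectangular projection with φ₀ = 0 (plate carrée), h = 1 along meridians and k = sec φ along parallels.
Areal scale at 55.3°: h·k = 1.000 × 1.757 = 1.757.
Areal scale at 14.8°: h·k = 1.000 × 1.034 = 1.034.
Ratio = 1.757/1.034 ≈ 1.70.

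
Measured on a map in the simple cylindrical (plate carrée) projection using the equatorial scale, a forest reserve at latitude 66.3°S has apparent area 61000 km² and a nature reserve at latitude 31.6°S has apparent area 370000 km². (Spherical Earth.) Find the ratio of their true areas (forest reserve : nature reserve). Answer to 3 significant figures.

0.0778

Plate carrée has h = 1 and k = sec φ, giving areal scale sec φ; true area = (apparent area) · cos φ.
True area of forest reserve: 61000 × cos(66.3°) = 61000 × 0.4019 = 24520 km².
True area of nature reserve: 370000 × cos(31.6°) = 370000 × 0.8517 = 315100 km².
Ratio = 24520 / 315100 ≈ 0.0778.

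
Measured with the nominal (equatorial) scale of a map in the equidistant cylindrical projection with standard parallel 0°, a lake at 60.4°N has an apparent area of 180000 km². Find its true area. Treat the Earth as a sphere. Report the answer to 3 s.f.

88900 km²

Plate carrée maps x = Rλ, y = Rφ. The meridian scale is h = 1 and the parallel scale is k = 1/cos φ = sec φ.
Areal scale = h·k = 1 × sec φ; at 60.4°, h = 1.000, k = 2.025, so h·k = 2.025.
True area = apparent / (areal scale) = 180000 / 2.025 ≈ 88900 km².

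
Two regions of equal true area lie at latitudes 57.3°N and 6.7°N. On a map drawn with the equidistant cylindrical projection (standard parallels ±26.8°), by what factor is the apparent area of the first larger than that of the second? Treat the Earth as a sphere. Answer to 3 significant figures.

In the equirectangular projection with standard parallel φ₀ = 26.8° (x = Rλ cos φ₀, y = Rφ), meridians are true-scale (h = 1) and the parallel scale is k = cos φ₀ / cos φ.
Areal scale at 57.3°: h·k = 1.000 × 1.652 = 1.652.
Areal scale at 6.7°: h·k = 1.000 × 0.8987 = 0.8987.
Ratio = 1.652/0.8987 ≈ 1.84.

1.84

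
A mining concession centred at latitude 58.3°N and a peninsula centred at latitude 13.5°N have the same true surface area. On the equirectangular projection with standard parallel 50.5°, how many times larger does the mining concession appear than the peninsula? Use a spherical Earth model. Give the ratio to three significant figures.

1.85

In the equirectangular projection with standard parallel φ₀ = 50.5° (x = Rλ cos φ₀, y = Rφ), meridians are true-scale (h = 1) and the parallel scale is k = cos φ₀ / cos φ.
Areal scale at 58.3°: h·k = 1.000 × 1.210 = 1.210.
Areal scale at 13.5°: h·k = 1.000 × 0.6542 = 0.6542.
Ratio = 1.210/0.6542 ≈ 1.85.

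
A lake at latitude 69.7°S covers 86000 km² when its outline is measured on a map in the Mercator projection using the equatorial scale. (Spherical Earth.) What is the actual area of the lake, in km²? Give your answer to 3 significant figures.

10400 km²

For Mercator, h = k = sec φ (a conformal cylindrical projection has a single point scale, 1/cos φ).
Areal scale = k² = sec²φ = 1/cos²(69.7°) = 1/0.3469² = 8.308.
True area = apparent / (areal scale) = 86000 / 8.308 ≈ 10400 km².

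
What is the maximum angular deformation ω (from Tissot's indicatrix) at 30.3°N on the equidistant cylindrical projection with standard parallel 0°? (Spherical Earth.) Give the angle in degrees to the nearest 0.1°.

For the equirectangular projection with φ₀ = 0 (plate carrée), h = 1 along meridians and k = sec φ along parallels.
At 30.3°: h = 1.000, k = 1.158; principal scales a = 1.158, b = 1.000.
sin(ω/2) = (a − b)/(a + b) = 0.1582/2.158 = 0.07331, so ω = 2 arcsin(0.07331) ≈ 8.4°.

8.4°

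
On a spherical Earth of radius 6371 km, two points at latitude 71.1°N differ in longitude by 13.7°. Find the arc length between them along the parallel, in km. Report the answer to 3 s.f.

Arc length along a parallel = R cos φ · Δλ (with Δλ in radians).
= 6371 × cos 71.1° × (13.7° × π/180) = 6371 × 0.3239 × 0.2391 ≈ 493 km.

493 km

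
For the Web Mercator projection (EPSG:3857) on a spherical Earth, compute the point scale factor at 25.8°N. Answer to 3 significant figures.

1.11

Mercator is conformal, so the point scale is isotropic: h = k = sec φ = 1/cos φ.
k = 1/cos 25.8° = 1/0.9003 = 1.111.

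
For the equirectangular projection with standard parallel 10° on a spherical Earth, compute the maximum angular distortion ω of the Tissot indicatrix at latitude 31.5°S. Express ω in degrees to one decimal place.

8.2°

In the equirectangular projection with standard parallel φ₀ = 10° (x = Rλ cos φ₀, y = Rφ), meridians are true-scale (h = 1) and the parallel scale is k = cos φ₀ / cos φ.
At 31.5°: h = 1.000, k = 1.155; principal scales a = 1.155, b = 1.000.
sin(ω/2) = (a − b)/(a + b) = 0.1550/2.155 = 0.07193, so ω = 2 arcsin(0.07193) ≈ 8.2°.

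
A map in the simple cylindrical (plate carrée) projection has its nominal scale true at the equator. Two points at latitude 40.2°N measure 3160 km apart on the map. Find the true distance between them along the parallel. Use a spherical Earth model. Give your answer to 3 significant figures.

2410 km

Plate carrée maps x = Rλ, y = Rφ. The meridian scale is h = 1 and the parallel scale is k = 1/cos φ = sec φ.
Along the parallel at 40.2°, map distances are exaggerated by k = sec 40.2° = 1.309.
True distance = 3160 / 1.309 = 3160 × cos 40.2° ≈ 2410 km.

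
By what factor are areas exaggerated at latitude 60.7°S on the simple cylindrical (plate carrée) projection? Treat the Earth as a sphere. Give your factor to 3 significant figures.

2.04

In the plate carrée (x = Rλ, y = Rφ), meridians are true-scale (h = 1) and parallels are stretched by k = sec φ.
Areal scale = h·k = 1 × sec φ; at 60.7°, h = 1.000, k = 2.043, so h·k = 2.043.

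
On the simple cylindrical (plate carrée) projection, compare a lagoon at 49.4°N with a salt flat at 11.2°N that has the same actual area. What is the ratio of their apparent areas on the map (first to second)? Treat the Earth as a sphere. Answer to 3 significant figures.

1.51

For the equirectangular projection with φ₀ = 0 (plate carrée), h = 1 along meridians and k = sec φ along parallels.
Areal scale at 49.4°: h·k = 1.000 × 1.537 = 1.537.
Areal scale at 11.2°: h·k = 1.000 × 1.019 = 1.019.
Ratio = 1.537/1.019 ≈ 1.51.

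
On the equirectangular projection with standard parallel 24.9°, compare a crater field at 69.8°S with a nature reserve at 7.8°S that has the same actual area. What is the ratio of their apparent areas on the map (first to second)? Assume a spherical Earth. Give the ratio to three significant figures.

In the equirectangular projection with standard parallel φ₀ = 24.9° (x = Rλ cos φ₀, y = Rφ), meridians are true-scale (h = 1) and the parallel scale is k = cos φ₀ / cos φ.
Areal scale at 69.8°: h·k = 1.000 × 2.627 = 2.627.
Areal scale at 7.8°: h·k = 1.000 × 0.9155 = 0.9155.
Ratio = 2.627/0.9155 ≈ 2.87.

2.87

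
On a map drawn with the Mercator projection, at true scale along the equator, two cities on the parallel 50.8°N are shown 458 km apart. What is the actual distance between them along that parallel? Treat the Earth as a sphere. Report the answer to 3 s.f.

Mercator is conformal, so the point scale is isotropic: h = k = sec φ = 1/cos φ.
Along the parallel at 50.8°, map distances are exaggerated by k = sec 50.8° = 1.582.
True distance = 458 / 1.582 = 458 × cos 50.8° ≈ 289 km.

289 km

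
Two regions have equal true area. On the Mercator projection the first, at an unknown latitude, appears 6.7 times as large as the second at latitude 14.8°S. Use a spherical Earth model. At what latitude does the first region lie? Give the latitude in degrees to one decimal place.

68.1°

For equal true areas on Mercator, apparent areas scale as sec²φ, so the ratio is cos²φ₂ / cos²φ₁.
cos²φ₂ / cos²φ₁ = 6.7  ⇒  cos φ₁ = cos 14.8° / √6.7 = 0.9668/2.588 = 0.3735.
φ₁ = arccos(0.3735) ≈ 68.1°.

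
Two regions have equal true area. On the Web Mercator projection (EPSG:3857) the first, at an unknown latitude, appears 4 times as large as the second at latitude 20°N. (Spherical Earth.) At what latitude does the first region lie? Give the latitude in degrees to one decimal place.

On Mercator, (apparent₁)/(apparent₂) = sec²φ₁ / sec²φ₂ when true areas are equal.
cos²φ₂ / cos²φ₁ = 4  ⇒  cos φ₁ = cos 20° / √4 = 0.9397/2.000 = 0.4698.
φ₁ = arccos(0.4698) ≈ 62.0°.

62.0°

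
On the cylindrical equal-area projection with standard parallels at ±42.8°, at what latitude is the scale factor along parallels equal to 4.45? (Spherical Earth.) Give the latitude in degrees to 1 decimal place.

80.5°

A cylindrical equal-area projection with standard parallel φ₀ has meridian scale h = cos φ / cos φ₀ and parallel scale k = cos φ₀ / cos φ (so areas are preserved, h·k = 1).
k = cos φ₀ / cos φ = 4.45  ⇒  cos φ = cos 42.8° / 4.45 = 0.1649.
φ = arccos(0.1649) ≈ 80.5°.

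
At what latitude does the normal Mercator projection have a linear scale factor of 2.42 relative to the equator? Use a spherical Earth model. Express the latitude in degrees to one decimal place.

Mercator scale is k = sec φ = 1/cos φ.
1/cos φ = 2.42  ⇒  cos φ = 0.4132  ⇒  φ = arccos(0.4132) ≈ 65.6°.

65.6°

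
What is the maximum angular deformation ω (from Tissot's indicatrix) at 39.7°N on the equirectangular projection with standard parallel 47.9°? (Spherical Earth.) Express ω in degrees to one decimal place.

In the equirectangular projection with standard parallel φ₀ = 47.9° (x = Rλ cos φ₀, y = Rφ), meridians are true-scale (h = 1) and the parallel scale is k = cos φ₀ / cos φ.
At 39.7°: h = 1.000, k = 0.8714; principal scales a = 1.000, b = 0.8714.
sin(ω/2) = (a − b)/(a + b) = 0.1286/1.871 = 0.06874, so ω = 2 arcsin(0.06874) ≈ 7.9°.

7.9°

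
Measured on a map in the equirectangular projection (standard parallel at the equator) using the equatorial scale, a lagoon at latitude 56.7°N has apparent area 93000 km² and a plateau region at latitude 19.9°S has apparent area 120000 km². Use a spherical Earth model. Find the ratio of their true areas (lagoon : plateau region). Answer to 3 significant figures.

Plate carrée has h = 1 and k = sec φ, giving areal scale sec φ; true area = (apparent area) · cos φ.
True area of lagoon: 93000 × cos(56.7°) = 93000 × 0.5490 = 51060 km².
True area of plateau region: 120000 × cos(19.9°) = 120000 × 0.9403 = 112800 km².
Ratio = 51060 / 112800 ≈ 0.453.

0.453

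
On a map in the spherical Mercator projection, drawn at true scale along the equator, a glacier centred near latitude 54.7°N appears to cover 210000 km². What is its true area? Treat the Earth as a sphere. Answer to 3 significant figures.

70100 km²

Mercator is conformal, so the point scale is isotropic: h = k = sec φ = 1/cos φ.
Areal scale = k² = sec²φ = 1/cos²(54.7°) = 1/0.5779² = 2.995.
True area = apparent / (areal scale) = 210000 / 2.995 ≈ 70100 km².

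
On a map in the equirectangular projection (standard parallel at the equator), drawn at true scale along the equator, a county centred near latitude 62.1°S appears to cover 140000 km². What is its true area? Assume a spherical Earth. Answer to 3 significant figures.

65500 km²

In the plate carrée (x = Rλ, y = Rφ), meridians are true-scale (h = 1) and parallels are stretched by k = sec φ.
Areal scale = h·k = 1 × sec φ; at 62.1°, h = 1.000, k = 2.137, so h·k = 2.137.
True area = apparent / (areal scale) = 140000 / 2.137 ≈ 65500 km².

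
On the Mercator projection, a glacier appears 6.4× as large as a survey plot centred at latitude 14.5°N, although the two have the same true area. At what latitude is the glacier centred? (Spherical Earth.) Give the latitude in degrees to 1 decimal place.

Mercator areal scale is sec²φ, so apparent-area ratio = sec²φ₁ / sec²φ₂ = cos²φ₂ / cos²φ₁.
cos²φ₂ / cos²φ₁ = 6.4  ⇒  cos φ₁ = cos 14.5° / √6.4 = 0.9681/2.530 = 0.3827.
φ₁ = arccos(0.3827) ≈ 67.5°.

67.5°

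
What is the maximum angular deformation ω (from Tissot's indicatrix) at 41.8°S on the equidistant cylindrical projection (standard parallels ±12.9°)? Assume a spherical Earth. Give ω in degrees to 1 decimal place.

15.3°

The equidistant cylindrical projection with φ₀ = 12.9° has h = 1 (meridians true) and k = cos φ₀ / cos φ along parallels.
At 41.8°: h = 1.000, k = 1.308; principal scales a = 1.308, b = 1.000.
sin(ω/2) = (a − b)/(a + b) = 0.3076/2.308 = 0.1333, so ω = 2 arcsin(0.1333) ≈ 15.3°.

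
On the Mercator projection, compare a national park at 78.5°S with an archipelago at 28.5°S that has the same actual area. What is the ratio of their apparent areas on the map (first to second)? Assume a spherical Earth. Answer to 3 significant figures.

Mercator is conformal with k = sec φ, so areal scale = k² = sec²φ.
At 78.5°: sec²(78.5°) = 1/0.1994² = 25.16.
At 28.5°: sec²(28.5°) = 1/0.8788² = 1.295.
Ratio = 25.16/1.295 = cos²(28.5°)/cos²(78.5°) ≈ 19.4.

19.4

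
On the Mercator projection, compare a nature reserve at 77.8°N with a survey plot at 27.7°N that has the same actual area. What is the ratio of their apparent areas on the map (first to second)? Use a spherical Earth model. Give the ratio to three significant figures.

17.6

On Mercator, area is exaggerated by sec²φ = 1/cos²φ.
At 77.8°: sec²(77.8°) = 1/0.2113² = 22.39.
At 27.7°: sec²(27.7°) = 1/0.8854² = 1.276.
Ratio = 22.39/1.276 = cos²(27.7°)/cos²(77.8°) ≈ 17.6.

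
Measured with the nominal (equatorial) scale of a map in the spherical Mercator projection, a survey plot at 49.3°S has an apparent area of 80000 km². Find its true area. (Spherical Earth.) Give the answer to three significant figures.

34000 km²

The Mercator projection is conformal; its linear scale factor is the same in every direction and equals sec φ = 1/cos φ.
Areal scale = k² = sec²φ = 1/cos²(49.3°) = 1/0.6521² = 2.352.
True area = apparent / (areal scale) = 80000 / 2.352 ≈ 34000 km².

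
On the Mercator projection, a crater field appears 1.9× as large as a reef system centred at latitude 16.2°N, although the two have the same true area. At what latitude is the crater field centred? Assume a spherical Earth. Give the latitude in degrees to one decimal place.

Mercator areal scale is sec²φ, so apparent-area ratio = sec²φ₁ / sec²φ₂ = cos²φ₂ / cos²φ₁.
cos²φ₂ / cos²φ₁ = 1.9  ⇒  cos φ₁ = cos 16.2° / √1.9 = 0.9603/1.378 = 0.6967.
φ₁ = arccos(0.6967) ≈ 45.8°.

45.8°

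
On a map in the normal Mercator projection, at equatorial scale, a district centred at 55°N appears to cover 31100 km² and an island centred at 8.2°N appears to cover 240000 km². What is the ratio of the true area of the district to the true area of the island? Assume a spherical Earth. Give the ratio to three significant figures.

0.0435

Since Mercator area scale is 1/cos²φ, the true area equals the apparent area multiplied by cos²φ.
True area of district: 31100 × cos²(55°) = 31100 × 0.3290 = 10230 km².
True area of island: 240000 × cos²(8.2°) = 240000 × 0.9797 = 235100 km².
Ratio = 10230 / 235100 ≈ 0.0435.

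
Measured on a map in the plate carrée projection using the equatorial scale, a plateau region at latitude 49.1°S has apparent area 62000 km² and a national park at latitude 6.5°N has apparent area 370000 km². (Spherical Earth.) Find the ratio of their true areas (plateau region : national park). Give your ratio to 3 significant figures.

0.110

On the plate carrée, areal scale = h·k = 1 × sec φ, so true area = apparent × cos φ.
True area of plateau region: 62000 × cos(49.1°) = 62000 × 0.6547 = 40590 km².
True area of national park: 370000 × cos(6.5°) = 370000 × 0.9936 = 367600 km².
Ratio = 40590 / 367600 ≈ 0.110.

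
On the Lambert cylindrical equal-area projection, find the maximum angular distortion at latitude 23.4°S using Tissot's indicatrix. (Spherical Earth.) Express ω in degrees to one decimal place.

9.8°

The Lambert cylindrical equal-area projection is the cylindrical equal-area projection with its standard parallel at the equator (φ₀ = 0). Cylindrical equal-area (φ₀ = 0°): h = cos φ / cos 0° along meridians, k = cos 0° / cos φ along parallels; h·k = 1.
At 23.4°: h = 0.9178, k = 1.090; principal scales a = 1.090, b = 0.9178.
sin(ω/2) = (a − b)/(a + b) = 0.1719/2.007 = 0.08562, so ω = 2 arcsin(0.08562) ≈ 9.8°.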